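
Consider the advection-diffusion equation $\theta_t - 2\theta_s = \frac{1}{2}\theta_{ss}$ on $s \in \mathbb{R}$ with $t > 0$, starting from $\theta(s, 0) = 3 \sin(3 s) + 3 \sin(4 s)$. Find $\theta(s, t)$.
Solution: Change to a moving frame: let $\eta = s + 2t$, $\sigma = t$ and write $\theta(s,t) = u(\eta,\sigma)$.
By the chain rule $\theta_t = u_{\sigma} + 2u_{\eta}$, $\theta_s = u_{\eta}$, $\theta_{ss} = u_{\eta\eta}$.
Then $\theta_t - 2\theta_s = u_{\sigma}$: the advection term cancels and the PDE becomes the heat equation $u_{\sigma} = \frac{1}{2}u_{\eta\eta}$ on $\eta \in \mathbb{R}$.
Initial data: $u(\eta,0) = \theta(\eta,0) = 3 \sin(3 \eta) + 3 \sin(4 \eta)$.
On $\eta \in \mathbb{R}$ each mode satisfies $(\sin(n\eta))'' = -n^2 \sin(n\eta)$, so $e^{-n^2\sigma/2} \sin(n\eta)$ solves the heat equation; by superposition $u(\eta,\sigma) = \sum c_n e^{-n^2\sigma/2} \sin(n\eta)$.
Reading off the coefficients: $c_3=3, c_4=3$, so $u(\eta,\sigma) = 3 e^{-8 \sigma} \sin(4 \eta) + 3 e^{-9 \sigma/2} \sin(3 \eta)$.
Substituting back $\eta = s + 2t$, $\sigma = t$: $\theta(s,t) = u(s + 2t, t)$.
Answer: $\theta(s, t) = 3 e^{-8 t} \sin(4 s + 8 t) + 3 e^{-9 t/2} \sin(3 s + 6 t)$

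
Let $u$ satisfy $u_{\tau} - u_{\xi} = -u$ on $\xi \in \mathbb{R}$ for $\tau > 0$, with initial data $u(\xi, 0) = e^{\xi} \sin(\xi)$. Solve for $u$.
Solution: Substitute $u = e^{\xi}w$, i.e. $w = e^{-\xi}u$.
By the product rule, $u_{\xi} = e^{\xi}(w_{\xi} + w)$, $u_{\tau} = e^{\xi}w_{\tau}$.
Substituting into the PDE and dividing by $e^{\xi}$: $w_{\tau} - (w_{\xi} + w) = -w$.
The lower-order terms cancel, leaving the standard advection equation $w_{\tau} - w_{\xi} = 0$.
Initial data for $w$: $w(\xi,0) = e^{-\xi}u(\xi,0) = \sin(\xi)$.
Solve for $w$:
  By method of characteristics (waves move left with speed 1):
  Along characteristics $\xi + \tau =$ const, $w$ is constant, so $w(\xi,\tau) = f(\xi + \tau)$ with $f = w( \cdot , 0)$.
Hence $w(\xi,\tau) = \sin(\xi + \tau)$.
Transform back: $u(\xi,\tau) = e^{\xi}w(\xi,\tau)$.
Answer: $u(\xi, \tau) = e^{\xi} \sin(\tau + \xi)$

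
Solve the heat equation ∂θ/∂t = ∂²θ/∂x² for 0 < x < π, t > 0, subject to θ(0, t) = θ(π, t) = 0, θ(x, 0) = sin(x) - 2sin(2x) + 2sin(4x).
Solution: Using separation of variables θ = X(x)G(t):
Eigenfunctions: sin(nx), n = 1, 2, 3, ...
General solution: θ(x, t) = Σ c_n sin(nx) exp(-n² t)
Matching θ(x,0) = sin(x) - 2sin(2x) + 2sin(4x) term by term: c_1=1, c_2=-2, c_4=2.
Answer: θ(x, t) = exp(-t)sin(x) - 2exp(-4t)sin(2x) + 2exp(-16t)sin(4x)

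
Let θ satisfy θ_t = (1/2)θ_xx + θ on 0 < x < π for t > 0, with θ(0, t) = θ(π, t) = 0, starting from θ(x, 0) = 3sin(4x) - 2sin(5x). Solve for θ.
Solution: Substitute θ = exp(t)u, i.e. u = exp(-t)θ.
By the product rule, θ_t = exp(t)(u_t + u), θ_xx = exp(t)u_xx.
Substituting into the PDE and dividing by exp(t): u_t + u = (1/2)u_xx + u.
The lower-order terms cancel, leaving the standard heat equation u_t = (1/2)u_xx.
Initial data for u: u(x,0) = θ(x,0) = 3sin(4x) - 2sin(5x). The boundary conditions carry over: u(0,t) = u(π,t) = 0.
Solve for u:
  Using separation of variables u = X(x)G(t):
  Eigenfunctions: sin(nx), n = 1, 2, 3, ...
  General solution: u(x, t) = Σ c_n sin(nx) exp(-n² t/2)
  Matching u(x,0) = 3sin(4x) - 2sin(5x) term by term: c_4=3, c_5=-2.
Hence u(x,t) = 3exp(-8t)sin(4x) - 2exp(-25t/2)sin(5x).
Transform back: θ(x,t) = exp(t)u(x,t).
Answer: θ(x, t) = 3exp(-7t)sin(4x) - 2exp(-23t/2)sin(5x)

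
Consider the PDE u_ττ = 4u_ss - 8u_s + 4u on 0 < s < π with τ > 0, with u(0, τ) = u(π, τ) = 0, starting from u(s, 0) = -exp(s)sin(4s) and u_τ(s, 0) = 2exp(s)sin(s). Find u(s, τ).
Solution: Substitute u = exp(s)w, i.e. w = exp(-s)u.
By the product rule, u_s = exp(s)(w_s + w), u_ss = exp(s)(w_ss + 2w_s + w), u_ττ = exp(s)w_ττ.
Substituting into the PDE and dividing by exp(s): w_ττ = 4(w_ss + 2w_s + w) - 8(w_s + w) + 4w.
The lower-order terms cancel, leaving the standard wave equation w_ττ = 4w_ss.
Initial data for w: w(s,0) = exp(-s)u(s,0) = -sin(4s); w_τ(s,0) = exp(-s)u_τ(s,0) = 2sin(s). The boundary conditions carry over: w(0,τ) = w(π,τ) = 0.
Solve for w:
  Using separation of variables w = X(s)T(τ):
  Eigenfunctions: sin(ns), n = 1, 2, 3, ...
  General solution: w(s, τ) = Σ [A_n cos(2n τ) + B_n sin(2n τ)] sin(ns)
  From w(s,0) = -sin(4s): A_4=-1. From w_τ(s,0) = 2sin(s), using w_τ(s,0) = Σ ω_n B_n sin(ns) with ω_n = 2n: B_1 = 2/2 = 1.
Hence w(s,τ) = sin(s)sin(2τ) - sin(4s)cos(8τ).
Transform back: u(s,τ) = exp(s)w(s,τ).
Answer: u(s, τ) = exp(s)sin(s)sin(2τ) - exp(s)sin(4s)cos(8τ)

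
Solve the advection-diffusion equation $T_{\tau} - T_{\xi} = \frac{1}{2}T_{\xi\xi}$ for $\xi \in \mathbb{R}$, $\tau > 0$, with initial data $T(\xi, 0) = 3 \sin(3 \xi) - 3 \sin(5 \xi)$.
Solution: Change to a moving frame: let $\eta = \xi + \tau$, $\sigma = \tau$ and write $T(\xi,\tau) = u(\eta,\sigma)$.
By the chain rule $T_{\tau} = u_{\sigma} + u_{\eta}$, $T_{\xi} = u_{\eta}$, $T_{\xi\xi} = u_{\eta\eta}$.
Then $T_{\tau} - T_{\xi} = u_{\sigma}$: the advection term cancels and the PDE becomes the heat equation $u_{\sigma} = \frac{1}{2}u_{\eta\eta}$ on $\eta \in \mathbb{R}$.
Initial data: $u(\eta,0) = T(\eta,0) = 3 \sin(3 \eta) - 3 \sin(5 \eta)$.
On $\eta \in \mathbb{R}$ each mode satisfies $(\sin(n\eta))'' = -n^2 \sin(n\eta)$, so $e^{-n^2\sigma/2} \sin(n\eta)$ solves the heat equation; by superposition $u(\eta,\sigma) = \sum c_n e^{-n^2\sigma/2} \sin(n\eta)$.
Reading off the coefficients: $c_3=3, c_5=-3$, so $u(\eta,\sigma) = 3 e^{-9 \sigma/2} \sin(3 \eta) - 3 e^{-25 \sigma/2} \sin(5 \eta)$.
Substituting back $\eta = \xi + \tau$, $\sigma = \tau$: $T(\xi,\tau) = u(\xi + \tau, \tau)$.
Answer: $T(\xi, \tau) = 3 e^{-9 \tau/2} \sin(3 \tau + 3 \xi) - 3 e^{-25 \tau/2} \sin(5 \tau + 5 \xi)$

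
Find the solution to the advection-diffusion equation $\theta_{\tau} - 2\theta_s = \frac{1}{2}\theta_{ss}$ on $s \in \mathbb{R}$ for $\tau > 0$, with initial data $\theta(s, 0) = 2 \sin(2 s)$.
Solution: Moving frame: $\eta = s + 2\tau$, $\sigma = \tau$, $\theta = u(\eta,\sigma)$, so $\theta_{\tau} = u_{\sigma} + 2u_{\eta}$ and $\theta_{ss} = u_{\eta\eta}$.
Hence $\theta_{\tau} - 2\theta_s = u_{\sigma}$ and the PDE becomes the heat equation $u_{\sigma} = \frac{1}{2}u_{\eta\eta}$ on $\eta \in \mathbb{R}$.
Initial data: $u(\eta,0) = \theta(\eta,0) = 2 \sin(2 \eta)$. Each mode $\sin(n\eta)$ decays as $e^{-n^2\sigma/2}$ on $\mathbb{R}$, so $u(\eta,\sigma) = \sum c_n e^{-n^2\sigma/2} \sin(n\eta)$ with $c_2=2$: $u(\eta,\sigma) = 2 e^{-2 \sigma} \sin(2 \eta)$.
Substituting back: $\theta(s,\tau) = u(s + 2\tau, \tau)$.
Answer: $\theta(s, \tau) = 2 e^{-2 \tau} \sin(4 \tau + 2 s)$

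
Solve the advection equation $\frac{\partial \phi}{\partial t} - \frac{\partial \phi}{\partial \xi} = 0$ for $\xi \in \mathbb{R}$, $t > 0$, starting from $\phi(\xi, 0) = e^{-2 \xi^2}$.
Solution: By characteristics ($d\xi/dt = -1$), $\phi(\xi,t) = f(\xi + t)$ with $f = \phi( \cdot , 0)$.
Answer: $\phi(\xi, t) = e^{-2 (\xi + t)^2}$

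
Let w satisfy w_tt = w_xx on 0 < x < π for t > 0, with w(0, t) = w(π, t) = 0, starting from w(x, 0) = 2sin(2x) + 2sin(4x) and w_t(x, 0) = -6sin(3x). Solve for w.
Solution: Separating variables: w = Σ [A_n cos(ω_n t) + B_n sin(ω_n t)] sin(nx), ω_n = n. From ICs (B_n = velocity coefficient / ω_n): A_2=2, A_4=2, B_3=-2.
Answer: w(x, t) = -2sin(3t)sin(3x) + 2sin(2x)cos(2t) + 2sin(4x)cos(4t)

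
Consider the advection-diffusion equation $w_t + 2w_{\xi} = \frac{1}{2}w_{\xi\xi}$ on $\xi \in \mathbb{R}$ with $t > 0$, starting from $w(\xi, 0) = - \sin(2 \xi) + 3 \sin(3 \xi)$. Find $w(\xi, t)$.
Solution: Change to a moving frame: let $\eta = \xi - 2t$, $\sigma = t$ and write $w(\xi,t) = u(\eta,\sigma)$.
By the chain rule $w_t = u_{\sigma} - 2u_{\eta}$, $w_{\xi} = u_{\eta}$, $w_{\xi\xi} = u_{\eta\eta}$.
Then $w_t + 2w_{\xi} = u_{\sigma}$: the advection term cancels and the PDE becomes the heat equation $u_{\sigma} = \frac{1}{2}u_{\eta\eta}$ on $\eta \in \mathbb{R}$.
Initial data: $u(\eta,0) = w(\eta,0) = - \sin(2 \eta) + 3 \sin(3 \eta)$.
On $\eta \in \mathbb{R}$ each mode satisfies $(\sin(n\eta))'' = -n^2 \sin(n\eta)$, so $e^{-n^2\sigma/2} \sin(n\eta)$ solves the heat equation; by superposition $u(\eta,\sigma) = \sum c_n e^{-n^2\sigma/2} \sin(n\eta)$.
Reading off the coefficients: $c_2=-1, c_3=3$, so $u(\eta,\sigma) = - e^{-2 \sigma} \sin(2 \eta) + 3 e^{-9 \sigma/2} \sin(3 \eta)$.
Substituting back $\eta = \xi - 2t$, $\sigma = t$: $w(\xi,t) = u(\xi - 2t, t)$.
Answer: $w(\xi, t) = - e^{-2 t} \sin(2 \xi - 4 t) + 3 e^{-9 t/2} \sin(3 \xi - 6 t)$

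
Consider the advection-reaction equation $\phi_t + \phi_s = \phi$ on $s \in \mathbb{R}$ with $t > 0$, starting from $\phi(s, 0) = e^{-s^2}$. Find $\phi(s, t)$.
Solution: Substitute $\phi = e^{t}u$.
Then $\phi_t = e^{t}(u_t + u)$, $\phi_s = e^{t}u_s$; substituting and dividing by $e^{t}$, the lower-order terms cancel: $u_t + u_s = 0$ (standard advection equation).
Data for $u$: $u(s,0) = \phi(s,0) = e^{-s^2}$.
By characteristics ($ds/dt = 1$), $u(s,t) = f(s - t)$ with $f = u( \cdot , 0)$.
So $u(s,t) = e^{-(s - t)^2}$, and $\phi(s,t) = e^{t}u(s,t)$.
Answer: $\phi(s, t) = e^{t} e^{-(s - t)^2}$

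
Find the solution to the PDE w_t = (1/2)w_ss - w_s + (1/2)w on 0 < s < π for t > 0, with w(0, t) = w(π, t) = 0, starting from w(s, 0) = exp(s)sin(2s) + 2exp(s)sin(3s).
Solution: Substitute w = exp(s)u.
Then w_s = exp(s)(u_s + u), w_ss = exp(s)(u_ss + 2u_s + u), w_t = exp(s)u_t; substituting and dividing by exp(s), the lower-order terms cancel: u_t = (1/2)u_ss (standard heat equation).
Data for u: u(s,0) = exp(-s)w(s,0) = sin(2s) + 2sin(3s). The boundary conditions carry over: u(0,t) = u(π,t) = 0.
Separating variables: u = Σ c_n exp(-n²t/2) sin(ns). From u(s,0) = sin(2s) + 2sin(3s): c_2=1, c_3=2.
So u(s,t) = exp(-2t)sin(2s) + 2exp(-9t/2)sin(3s), and w(s,t) = exp(s)u(s,t).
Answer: w(s, t) = exp(s)exp(-2t)sin(2s) + 2exp(s)exp(-9t/2)sin(3s)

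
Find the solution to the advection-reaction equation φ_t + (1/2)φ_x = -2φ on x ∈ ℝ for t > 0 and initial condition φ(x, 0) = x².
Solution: Substitute φ = exp(-2t)u.
Then φ_t = exp(-2t)(u_t - 2u), φ_x = exp(-2t)u_x; substituting and dividing by exp(-2t), the lower-order terms cancel: u_t + (1/2)u_x = 0 (standard advection equation).
Data for u: u(x,0) = φ(x,0) = x².
By characteristics (dx/dt = 1/2), u(x,t) = f(x - (1/2)t) with f = u(·, 0).
So u(x,t) = (1/4)t² - tx + x², and φ(x,t) = exp(-2t)u(x,t).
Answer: φ(x, t) = (1/4)t²exp(-2t) - txexp(-2t) + x²exp(-2t)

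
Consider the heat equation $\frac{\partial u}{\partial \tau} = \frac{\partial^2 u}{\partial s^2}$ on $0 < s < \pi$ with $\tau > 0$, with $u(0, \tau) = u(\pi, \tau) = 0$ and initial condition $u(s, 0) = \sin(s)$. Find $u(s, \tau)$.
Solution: Separating variables: $u = \sum c_n e^{-n^2\tau} \sin(ns)$. From $u(s,0) = \sin(s)$: $c_1=1$.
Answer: $u(s, \tau) = e^{-\tau} \sin(s)$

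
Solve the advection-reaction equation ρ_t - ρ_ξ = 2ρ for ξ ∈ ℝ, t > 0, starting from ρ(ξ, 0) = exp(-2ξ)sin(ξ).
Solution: Substitute ρ = exp(-2ξ)u.
Then ρ_ξ = exp(-2ξ)(u_ξ - 2u), ρ_t = exp(-2ξ)u_t; substituting and dividing by exp(-2ξ), the lower-order terms cancel: u_t - u_ξ = 0 (standard advection equation).
Data for u: u(ξ,0) = exp(2ξ)ρ(ξ,0) = sin(ξ).
By characteristics (dξ/dt = -1), u(ξ,t) = f(ξ + t) with f = u(·, 0).
So u(ξ,t) = sin(t + ξ), and ρ(ξ,t) = exp(-2ξ)u(ξ,t).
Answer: ρ(ξ, t) = exp(-2ξ)sin(t + ξ)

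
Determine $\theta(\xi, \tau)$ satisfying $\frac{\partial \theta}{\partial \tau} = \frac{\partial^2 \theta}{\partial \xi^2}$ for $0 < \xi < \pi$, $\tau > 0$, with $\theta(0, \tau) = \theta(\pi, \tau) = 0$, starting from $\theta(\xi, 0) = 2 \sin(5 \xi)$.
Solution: Separating variables: $\theta = \sum c_n e^{-n^2\tau} \sin(n\xi)$. From $\theta(\xi,0) = 2 \sin(5 \xi)$: $c_5=2$.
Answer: $\theta(\xi, \tau) = 2 e^{-25 \tau} \sin(5 \xi)$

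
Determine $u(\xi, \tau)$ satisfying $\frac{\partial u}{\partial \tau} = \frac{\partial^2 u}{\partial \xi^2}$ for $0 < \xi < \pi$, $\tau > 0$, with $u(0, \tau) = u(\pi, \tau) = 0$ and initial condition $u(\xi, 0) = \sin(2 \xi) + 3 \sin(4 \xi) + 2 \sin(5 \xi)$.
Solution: Separating variables: $u = \sum c_n e^{-n^2\tau} \sin(n\xi)$. From $u(\xi,0) = \sin(2 \xi) + 3 \sin(4 \xi) + 2 \sin(5 \xi)$: $c_2=1, c_4=3, c_5=2$.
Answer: $u(\xi, \tau) = e^{-4 \tau} \sin(2 \xi) + 3 e^{-16 \tau} \sin(4 \xi) + 2 e^{-25 \tau} \sin(5 \xi)$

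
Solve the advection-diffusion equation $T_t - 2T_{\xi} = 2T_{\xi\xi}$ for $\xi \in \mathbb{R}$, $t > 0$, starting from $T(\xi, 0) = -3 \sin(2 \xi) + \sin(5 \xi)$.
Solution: Change to a moving frame: let $\eta = \xi + 2t$, $\sigma = t$ and write $T(\xi,t) = u(\eta,\sigma)$.
By the chain rule $T_t = u_{\sigma} + 2u_{\eta}$, $T_{\xi} = u_{\eta}$, $T_{\xi\xi} = u_{\eta\eta}$.
Then $T_t - 2T_{\xi} = u_{\sigma}$: the advection term cancels and the PDE becomes the heat equation $u_{\sigma} = 2u_{\eta\eta}$ on $\eta \in \mathbb{R}$.
Initial data: $u(\eta,0) = T(\eta,0) = -3 \sin(2 \eta) + \sin(5 \eta)$.
On $\eta \in \mathbb{R}$ each mode satisfies $(\sin(n\eta))'' = -n^2 \sin(n\eta)$, so $e^{-2n^2\sigma} \sin(n\eta)$ solves the heat equation; by superposition $u(\eta,\sigma) = \sum c_n e^{-2n^2\sigma} \sin(n\eta)$.
Reading off the coefficients: $c_2=-3, c_5=1$, so $u(\eta,\sigma) = -3 e^{-8 \sigma} \sin(2 \eta) + e^{-50 \sigma} \sin(5 \eta)$.
Substituting back $\eta = \xi + 2t$, $\sigma = t$: $T(\xi,t) = u(\xi + 2t, t)$.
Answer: $T(\xi, t) = -3 e^{-8 t} \sin(2 \xi + 4 t) + e^{-50 t} \sin(5 \xi + 10 t)$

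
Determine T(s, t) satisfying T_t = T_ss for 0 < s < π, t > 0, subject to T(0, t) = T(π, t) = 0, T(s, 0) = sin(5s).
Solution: Separating variables: T = Σ c_n exp(-n²t) sin(ns). From T(s,0) = sin(5s): c_5=1.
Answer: T(s, t) = exp(-25t)sin(5s)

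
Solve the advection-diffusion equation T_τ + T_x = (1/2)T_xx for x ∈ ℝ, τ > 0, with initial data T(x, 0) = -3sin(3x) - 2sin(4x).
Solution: Moving frame: η = x - τ, σ = τ, T = u(η,σ), so T_τ = u_σ - u_η and T_xx = u_ηη.
Hence T_τ + T_x = u_σ and the PDE becomes the heat equation u_σ = (1/2)u_ηη on η ∈ ℝ.
Initial data: u(η,0) = T(η,0) = -3sin(3η) - 2sin(4η). Each mode sin(nη) decays as exp(-n²σ/2) on ℝ, so u(η,σ) = Σ c_n exp(-n²σ/2) sin(nη) with c_3=-3, c_4=-2: u(η,σ) = -2exp(-8σ)sin(4η) - 3exp(-9σ/2)sin(3η).
Substituting back: T(x,τ) = u(x - τ, τ).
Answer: T(x, τ) = -2exp(-8τ)sin(4x - 4τ) - 3exp(-9τ/2)sin(3x - 3τ)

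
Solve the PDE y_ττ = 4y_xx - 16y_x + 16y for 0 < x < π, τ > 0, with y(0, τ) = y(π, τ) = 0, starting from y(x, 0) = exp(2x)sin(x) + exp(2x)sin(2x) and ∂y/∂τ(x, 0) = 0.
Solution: Substitute y = exp(2x)u, i.e. u = exp(-2x)y.
By the product rule, y_x = exp(2x)(u_x + 2u), y_xx = exp(2x)(u_xx + 4u_x + 4u), y_ττ = exp(2x)u_ττ.
Substituting into the PDE and dividing by exp(2x): u_ττ = 4(u_xx + 4u_x + 4u) - 16(u_x + 2u) + 16u.
The lower-order terms cancel, leaving the standard wave equation u_ττ = 4u_xx.
Initial data for u: u(x,0) = exp(-2x)y(x,0) = sin(x) + sin(2x); u_τ(x,0) = exp(-2x)y_τ(x,0) = 0. The boundary conditions carry over: u(0,τ) = u(π,τ) = 0.
Solve for u:
  Using separation of variables u = X(x)T(τ):
  Eigenfunctions: sin(nx), n = 1, 2, 3, ...
  General solution: u(x, τ) = Σ [A_n cos(2n τ) + B_n sin(2n τ)] sin(nx)
  From u(x,0) = sin(x) + sin(2x): A_1=1, A_2=1. From u_τ(x,0) = 0: all B_n = 0.
Hence u(x,τ) = sin(x)cos(2τ) + sin(2x)cos(4τ).
Transform back: y(x,τ) = exp(2x)u(x,τ).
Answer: y(x, τ) = exp(2x)sin(x)cos(2τ) + exp(2x)sin(2x)cos(4τ)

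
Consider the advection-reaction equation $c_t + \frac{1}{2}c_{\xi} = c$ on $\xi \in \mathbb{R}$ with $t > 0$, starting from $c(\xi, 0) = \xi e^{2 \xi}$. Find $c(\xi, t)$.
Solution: Substitute $c = e^{2\xi}u$, i.e. $u = e^{-2\xi}c$.
By the product rule, $c_{\xi} = e^{2\xi}(u_{\xi} + 2u)$, $c_t = e^{2\xi}u_t$.
Substituting into the PDE and dividing by $e^{2\xi}$: $u_t + \frac{1}{2}(u_{\xi} + 2u) = u$.
The lower-order terms cancel, leaving the standard advection equation $u_t + \frac{1}{2}u_{\xi} = 0$.
Initial data for $u$: $u(\xi,0) = e^{-2\xi}c(\xi,0) = \xi$.
Solve for $u$:
  By method of characteristics (waves move right with speed 1/2):
  Along characteristics $\xi - \frac{1}{2}t =$ const, $u$ is constant, so $u(\xi,t) = f(\xi - \frac{1}{2}t)$ with $f = u( \cdot , 0)$.
Hence $u(\xi,t) = -\frac{1}{2} t + \xi$.
Transform back: $c(\xi,t) = e^{2\xi}u(\xi,t)$.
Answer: $c(\xi, t) = \xi e^{2 \xi} - \frac{1}{2} t e^{2 \xi}$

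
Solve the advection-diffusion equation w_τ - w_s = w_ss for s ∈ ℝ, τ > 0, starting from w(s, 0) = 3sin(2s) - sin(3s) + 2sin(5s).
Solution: Change to a moving frame: let η = s + τ, σ = τ and write w(s,τ) = u(η,σ).
By the chain rule w_τ = u_σ + u_η, w_s = u_η, w_ss = u_ηη.
Then w_τ - w_s = u_σ: the advection term cancels and the PDE becomes the heat equation u_σ = u_ηη on η ∈ ℝ.
Initial data: u(η,0) = w(η,0) = 3sin(2η) - sin(3η) + 2sin(5η).
On η ∈ ℝ each mode satisfies (sin(nη))″ = -n² sin(nη), so exp(-n²σ) sin(nη) solves the heat equation; by superposition u(η,σ) = Σ c_n exp(-n²σ) sin(nη).
Reading off the coefficients: c_2=3, c_3=-1, c_5=2, so u(η,σ) = 3exp(-4σ)sin(2η) - exp(-9σ)sin(3η) + 2exp(-25σ)sin(5η).
Substituting back η = s + τ, σ = τ: w(s,τ) = u(s + τ, τ).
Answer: w(s, τ) = 3exp(-4τ)sin(2s + 2τ) - exp(-9τ)sin(3s + 3τ) + 2exp(-25τ)sin(5s + 5τ)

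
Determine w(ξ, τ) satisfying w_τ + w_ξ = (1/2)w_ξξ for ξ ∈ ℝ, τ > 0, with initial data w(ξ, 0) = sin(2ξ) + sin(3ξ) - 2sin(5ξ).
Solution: Moving frame: η = ξ - τ, σ = τ, w = u(η,σ), so w_τ = u_σ - u_η and w_ξξ = u_ηη.
Hence w_τ + w_ξ = u_σ and the PDE becomes the heat equation u_σ = (1/2)u_ηη on η ∈ ℝ.
Initial data: u(η,0) = w(η,0) = sin(2η) + sin(3η) - 2sin(5η). Each mode sin(nη) decays as exp(-n²σ/2) on ℝ, so u(η,σ) = Σ c_n exp(-n²σ/2) sin(nη) with c_2=1, c_3=1, c_5=-2: u(η,σ) = exp(-2σ)sin(2η) + exp(-9σ/2)sin(3η) - 2exp(-25σ/2)sin(5η).
Substituting back: w(ξ,τ) = u(ξ - τ, τ).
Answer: w(ξ, τ) = exp(-2τ)sin(2ξ - 2τ) + exp(-9τ/2)sin(3ξ - 3τ) - 2exp(-25τ/2)sin(5ξ - 5τ)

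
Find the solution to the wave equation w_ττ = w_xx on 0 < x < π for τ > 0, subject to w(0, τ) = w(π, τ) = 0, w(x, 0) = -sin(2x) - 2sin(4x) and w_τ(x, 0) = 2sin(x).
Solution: Using separation of variables w = X(x)T(τ):
Eigenfunctions: sin(nx), n = 1, 2, 3, ...
General solution: w(x, τ) = Σ [A_n cos(n τ) + B_n sin(n τ)] sin(nx)
From w(x,0) = -sin(2x) - 2sin(4x): A_2=-1, A_4=-2. From w_τ(x,0) = 2sin(x), using w_τ(x,0) = Σ ω_n B_n sin(nx) with ω_n = n: B_1 = 2/1 = 2.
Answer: w(x, τ) = 2sin(x)sin(τ) - sin(2x)cos(2τ) - 2sin(4x)cos(4τ)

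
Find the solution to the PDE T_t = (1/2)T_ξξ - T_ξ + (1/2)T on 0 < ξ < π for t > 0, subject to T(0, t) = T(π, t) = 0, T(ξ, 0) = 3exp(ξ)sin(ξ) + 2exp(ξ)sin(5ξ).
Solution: Substitute T = exp(ξ)u.
Then T_ξ = exp(ξ)(u_ξ + u), T_ξξ = exp(ξ)(u_ξξ + 2u_ξ + u), T_t = exp(ξ)u_t; substituting and dividing by exp(ξ), the lower-order terms cancel: u_t = (1/2)u_ξξ (standard heat equation).
Data for u: u(ξ,0) = exp(-ξ)T(ξ,0) = 3sin(ξ) + 2sin(5ξ). The boundary conditions carry over: u(0,t) = u(π,t) = 0.
Separating variables: u = Σ c_n exp(-n²t/2) sin(nξ). From u(ξ,0) = 3sin(ξ) + 2sin(5ξ): c_1=3, c_5=2.
So u(ξ,t) = 3exp(-t/2)sin(ξ) + 2exp(-25t/2)sin(5ξ), and T(ξ,t) = exp(ξ)u(ξ,t).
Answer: T(ξ, t) = 3exp(-t/2)exp(ξ)sin(ξ) + 2exp(-25t/2)exp(ξ)sin(5ξ)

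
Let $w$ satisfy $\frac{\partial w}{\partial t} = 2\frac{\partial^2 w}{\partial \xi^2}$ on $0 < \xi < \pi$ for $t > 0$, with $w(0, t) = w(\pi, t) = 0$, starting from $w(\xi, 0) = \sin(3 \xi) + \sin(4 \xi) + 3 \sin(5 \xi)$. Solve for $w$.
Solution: Using separation of variables $w = X(\xi)T(t)$:
Eigenfunctions: $\sin(n\xi)$, $n = 1, 2, 3, \ldots$
General solution: $w(\xi, t) = \sum c_n \sin(n\xi) e^{-2n^2 t}$
Matching $w(\xi,0) = \sin(3 \xi) + \sin(4 \xi) + 3 \sin(5 \xi)$ term by term: $c_3=1, c_4=1, c_5=3$.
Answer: $w(\xi, t) = e^{-18 t} \sin(3 \xi) + e^{-32 t} \sin(4 \xi) + 3 e^{-50 t} \sin(5 \xi)$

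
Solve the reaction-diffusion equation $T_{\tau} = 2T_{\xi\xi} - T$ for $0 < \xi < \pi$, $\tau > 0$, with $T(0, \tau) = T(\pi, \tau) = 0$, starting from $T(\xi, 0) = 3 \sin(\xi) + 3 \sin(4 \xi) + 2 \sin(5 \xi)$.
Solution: Substitute $T = e^{-\tau}u$.
Then $T_{\tau} = e^{-\tau}(u_{\tau} - u)$, $T_{\xi\xi} = e^{-\tau}u_{\xi\xi}$; substituting and dividing by $e^{-\tau}$, the lower-order terms cancel: $u_{\tau} = 2u_{\xi\xi}$ (standard heat equation).
Data for $u$: $u(\xi,0) = T(\xi,0) = 3 \sin(\xi) + 3 \sin(4 \xi) + 2 \sin(5 \xi)$. The boundary conditions carry over: $u(0,\tau) = u(\pi,\tau) = 0$.
Separating variables: $u = \sum c_n e^{-2n^2\tau} \sin(n\xi)$. From $u(\xi,0) = 3 \sin(\xi) + 3 \sin(4 \xi) + 2 \sin(5 \xi)$: $c_1=3, c_4=3, c_5=2$.
So $u(\xi,\tau) = 3 e^{-2 \tau} \sin(\xi) + 3 e^{-32 \tau} \sin(4 \xi) + 2 e^{-50 \tau} \sin(5 \xi)$, and $T(\xi,\tau) = e^{-\tau}u(\xi,\tau)$.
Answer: $T(\xi, \tau) = 3 e^{-3 \tau} \sin(\xi) + 3 e^{-33 \tau} \sin(4 \xi) + 2 e^{-51 \tau} \sin(5 \xi)$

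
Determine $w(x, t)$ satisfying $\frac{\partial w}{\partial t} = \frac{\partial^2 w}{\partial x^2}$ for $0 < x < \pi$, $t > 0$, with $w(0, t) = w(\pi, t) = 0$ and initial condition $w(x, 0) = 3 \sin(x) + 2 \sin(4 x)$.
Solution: Separating variables: $w = \sum c_n e^{-n^2t} \sin(nx)$. From $w(x,0) = 3 \sin(x) + 2 \sin(4 x)$: $c_1=3, c_4=2$.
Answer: $w(x, t) = 3 e^{-t} \sin(x) + 2 e^{-16 t} \sin(4 x)$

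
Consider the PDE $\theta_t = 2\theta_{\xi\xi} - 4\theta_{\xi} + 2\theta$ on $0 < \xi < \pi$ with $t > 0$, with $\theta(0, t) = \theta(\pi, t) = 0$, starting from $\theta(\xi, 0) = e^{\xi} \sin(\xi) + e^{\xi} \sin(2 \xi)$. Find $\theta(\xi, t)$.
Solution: Substitute $\theta = e^{\xi}u$, i.e. $u = e^{-\xi}\theta$.
By the product rule, $\theta_{\xi} = e^{\xi}(u_{\xi} + u)$, $\theta_{\xi\xi} = e^{\xi}(u_{\xi\xi} + 2u_{\xi} + u)$, $\theta_t = e^{\xi}u_t$.
Substituting into the PDE and dividing by $e^{\xi}$: $u_t = 2(u_{\xi\xi} + 2u_{\xi} + u) - 4(u_{\xi} + u) + 2u$.
The lower-order terms cancel, leaving the standard heat equation $u_t = 2u_{\xi\xi}$.
Initial data for $u$: $u(\xi,0) = e^{-\xi}\theta(\xi,0) = \sin(\xi) + \sin(2 \xi)$. The boundary conditions carry over: $u(0,t) = u(\pi,t) = 0$.
Solve for $u$:
  Using separation of variables $u = X(\xi)G(t)$:
  Eigenfunctions: $\sin(n\xi)$, $n = 1, 2, 3, \ldots$
  General solution: $u(\xi, t) = \sum c_n \sin(n\xi) e^{-2n^2 t}$
  Matching $u(\xi,0) = \sin(\xi) + \sin(2 \xi)$ term by term: $c_1=1, c_2=1$.
Hence $u(\xi,t) = e^{-2 t} \sin(\xi) + e^{-8 t} \sin(2 \xi)$.
Transform back: $\theta(\xi,t) = e^{\xi}u(\xi,t)$.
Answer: $\theta(\xi, t) = e^{\xi} e^{-2 t} \sin(\xi) + e^{\xi} e^{-8 t} \sin(2 \xi)$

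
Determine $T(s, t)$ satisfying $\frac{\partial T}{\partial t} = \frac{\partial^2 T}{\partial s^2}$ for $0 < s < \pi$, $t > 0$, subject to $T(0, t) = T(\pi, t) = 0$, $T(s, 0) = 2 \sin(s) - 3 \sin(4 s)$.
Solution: Separating variables: $T = \sum c_n e^{-n^2t} \sin(ns)$. From $T(s,0) = 2 \sin(s) - 3 \sin(4 s)$: $c_1=2, c_4=-3$.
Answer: $T(s, t) = 2 e^{-t} \sin(s) - 3 e^{-16 t} \sin(4 s)$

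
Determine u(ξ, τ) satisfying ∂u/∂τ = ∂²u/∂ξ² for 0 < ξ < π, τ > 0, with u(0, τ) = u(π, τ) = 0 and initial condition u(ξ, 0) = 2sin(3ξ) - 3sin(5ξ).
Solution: Using separation of variables u = X(ξ)T(τ):
Eigenfunctions: sin(nξ), n = 1, 2, 3, ...
General solution: u(ξ, τ) = Σ c_n sin(nξ) exp(-n² τ)
Matching u(ξ,0) = 2sin(3ξ) - 3sin(5ξ) term by term: c_3=2, c_5=-3.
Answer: u(ξ, τ) = 2exp(-9τ)sin(3ξ) - 3exp(-25τ)sin(5ξ)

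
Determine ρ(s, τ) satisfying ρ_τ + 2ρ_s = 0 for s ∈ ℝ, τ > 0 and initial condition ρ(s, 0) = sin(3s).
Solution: By characteristics (ds/dτ = 2), ρ(s,τ) = f(s - 2τ) with f = ρ(·, 0).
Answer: ρ(s, τ) = sin(3s - 6τ)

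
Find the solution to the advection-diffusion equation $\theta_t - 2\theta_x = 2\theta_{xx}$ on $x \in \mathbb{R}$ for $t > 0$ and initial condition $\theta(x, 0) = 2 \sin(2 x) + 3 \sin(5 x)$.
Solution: Moving frame: $\eta = x + 2t$, $\sigma = t$, $\theta = u(\eta,\sigma)$, so $\theta_t = u_{\sigma} + 2u_{\eta}$ and $\theta_{xx} = u_{\eta\eta}$.
Hence $\theta_t - 2\theta_x = u_{\sigma}$ and the PDE becomes the heat equation $u_{\sigma} = 2u_{\eta\eta}$ on $\eta \in \mathbb{R}$.
Initial data: $u(\eta,0) = \theta(\eta,0) = 2 \sin(2 \eta) + 3 \sin(5 \eta)$. Each mode $\sin(n\eta)$ decays as $e^{-2n^2\sigma}$ on $\mathbb{R}$, so $u(\eta,\sigma) = \sum c_n e^{-2n^2\sigma} \sin(n\eta)$ with $c_2=2, c_5=3$: $u(\eta,\sigma) = 2 e^{-8 \sigma} \sin(2 \eta) + 3 e^{-50 \sigma} \sin(5 \eta)$.
Substituting back: $\theta(x,t) = u(x + 2t, t)$.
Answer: $\theta(x, t) = 2 e^{-8 t} \sin(4 t + 2 x) + 3 e^{-50 t} \sin(10 t + 5 x)$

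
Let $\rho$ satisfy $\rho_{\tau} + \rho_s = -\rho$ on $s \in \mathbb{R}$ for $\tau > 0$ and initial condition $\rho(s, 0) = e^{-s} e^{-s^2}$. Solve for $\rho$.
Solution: Substitute $\rho = e^{-s}u$.
Then $\rho_s = e^{-s}(u_s - u)$, $\rho_{\tau} = e^{-s}u_{\tau}$; substituting and dividing by $e^{-s}$, the lower-order terms cancel: $u_{\tau} + u_s = 0$ (standard advection equation).
Data for $u$: $u(s,0) = e^{s}\rho(s,0) = e^{-s^2}$.
By characteristics ($ds/d\tau = 1$), $u(s,\tau) = f(s - \tau)$ with $f = u( \cdot , 0)$.
So $u(s,\tau) = e^{-(s - \tau)^2}$, and $\rho(s,\tau) = e^{-s}u(s,\tau)$.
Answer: $\rho(s, \tau) = e^{-s} e^{-(-\tau + s)^2}$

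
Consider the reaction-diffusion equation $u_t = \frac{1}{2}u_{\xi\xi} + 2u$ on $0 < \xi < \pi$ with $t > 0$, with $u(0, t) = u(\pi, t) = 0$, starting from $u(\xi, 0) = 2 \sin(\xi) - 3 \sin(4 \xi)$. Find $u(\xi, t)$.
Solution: Substitute $u = e^{2t}w$.
Then $u_t = e^{2t}(w_t + 2w)$, $u_{\xi\xi} = e^{2t}w_{\xi\xi}$; substituting and dividing by $e^{2t}$, the lower-order terms cancel: $w_t = \frac{1}{2}w_{\xi\xi}$ (standard heat equation).
Data for $w$: $w(\xi,0) = u(\xi,0) = 2 \sin(\xi) - 3 \sin(4 \xi)$. The boundary conditions carry over: $w(0,t) = w(\pi,t) = 0$.
Separating variables: $w = \sum c_n e^{-n^2t/2} \sin(n\xi)$. From $w(\xi,0) = 2 \sin(\xi) - 3 \sin(4 \xi)$: $c_1=2, c_4=-3$.
So $w(\xi,t) = -3 e^{-8 t} \sin(4 \xi) + 2 e^{-t/2} \sin(\xi)$, and $u(\xi,t) = e^{2t}w(\xi,t)$.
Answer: $u(\xi, t) = 2 e^{3 t/2} \sin(\xi) - 3 e^{-6 t} \sin(4 \xi)$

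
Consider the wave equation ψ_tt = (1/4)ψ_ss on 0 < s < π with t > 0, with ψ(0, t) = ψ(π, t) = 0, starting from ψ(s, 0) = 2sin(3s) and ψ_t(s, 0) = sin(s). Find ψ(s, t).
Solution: Separating variables: ψ = Σ [A_n cos(ω_n t) + B_n sin(ω_n t)] sin(ns), ω_n = n/2. From ICs (B_n = velocity coefficient / ω_n): A_3=2, B_1=2.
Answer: ψ(s, t) = 2sin(s)sin(t/2) + 2sin(3s)cos(3t/2)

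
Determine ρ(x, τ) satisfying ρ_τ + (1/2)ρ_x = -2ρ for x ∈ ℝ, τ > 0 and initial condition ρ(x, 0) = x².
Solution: Substitute ρ = exp(-2τ)u, i.e. u = exp(2τ)ρ.
By the product rule, ρ_τ = exp(-2τ)(u_τ - 2u), ρ_x = exp(-2τ)u_x.
Substituting into the PDE and dividing by exp(-2τ): u_τ - 2u + (1/2)u_x = -2u.
The lower-order terms cancel, leaving the standard advection equation u_τ + (1/2)u_x = 0.
Initial data for u: u(x,0) = ρ(x,0) = x².
Solve for u:
  By method of characteristics (waves move right with speed 1/2):
  Along characteristics x - (1/2)τ = const, u is constant, so u(x,τ) = f(x - (1/2)τ) with f = u(·, 0).
Hence u(x,τ) = x² - xτ + (1/4)τ².
Transform back: ρ(x,τ) = exp(-2τ)u(x,τ).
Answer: ρ(x, τ) = x²exp(-2τ) - xτexp(-2τ) + (1/4)τ²exp(-2τ)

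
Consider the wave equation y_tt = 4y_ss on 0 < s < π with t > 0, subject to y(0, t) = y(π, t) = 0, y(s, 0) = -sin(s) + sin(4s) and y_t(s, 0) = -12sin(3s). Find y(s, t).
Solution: Using separation of variables y = X(s)T(t):
Eigenfunctions: sin(ns), n = 1, 2, 3, ...
General solution: y(s, t) = Σ [A_n cos(2n t) + B_n sin(2n t)] sin(ns)
From y(s,0) = -sin(s) + sin(4s): A_1=-1, A_4=1. From y_t(s,0) = -12sin(3s), using y_t(s,0) = Σ ω_n B_n sin(ns) with ω_n = 2n: B_3 = (-12)/6 = -2.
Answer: y(s, t) = -sin(s)cos(2t) - 2sin(3s)sin(6t) + sin(4s)cos(8t)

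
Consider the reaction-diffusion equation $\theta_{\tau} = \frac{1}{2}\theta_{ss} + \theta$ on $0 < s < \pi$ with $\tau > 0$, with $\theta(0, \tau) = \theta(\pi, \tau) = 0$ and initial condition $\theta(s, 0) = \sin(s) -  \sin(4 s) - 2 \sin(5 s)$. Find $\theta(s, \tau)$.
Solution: Substitute $\theta = e^{\tau}u$.
Then $\theta_{\tau} = e^{\tau}(u_{\tau} + u)$, $\theta_{ss} = e^{\tau}u_{ss}$; substituting and dividing by $e^{\tau}$, the lower-order terms cancel: $u_{\tau} = \frac{1}{2}u_{ss}$ (standard heat equation).
Data for $u$: $u(s,0) = \theta(s,0) = \sin(s) - \sin(4 s) - 2 \sin(5 s)$. The boundary conditions carry over: $u(0,\tau) = u(\pi,\tau) = 0$.
Separating variables: $u = \sum c_n e^{-n^2\tau/2} \sin(ns)$. From $u(s,0) = \sin(s) - \sin(4 s) - 2 \sin(5 s)$: $c_1=1, c_4=-1, c_5=-2$.
So $u(s,\tau) = - e^{-8 \tau} \sin(4 s) + e^{-\tau/2} \sin(s) - 2 e^{-25 \tau/2} \sin(5 s)$, and $\theta(s,\tau) = e^{\tau}u(s,\tau)$.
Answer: $\theta(s, \tau) = e^{\tau/2} \sin(s) -  e^{-7 \tau} \sin(4 s) - 2 e^{-23 \tau/2} \sin(5 s)$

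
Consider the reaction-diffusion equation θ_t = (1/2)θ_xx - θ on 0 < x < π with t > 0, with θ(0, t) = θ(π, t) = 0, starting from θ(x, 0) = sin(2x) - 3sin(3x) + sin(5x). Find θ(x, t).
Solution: Substitute θ = exp(-t)u.
Then θ_t = exp(-t)(u_t - u), θ_xx = exp(-t)u_xx; substituting and dividing by exp(-t), the lower-order terms cancel: u_t = (1/2)u_xx (standard heat equation).
Data for u: u(x,0) = θ(x,0) = sin(2x) - 3sin(3x) + sin(5x). The boundary conditions carry over: u(0,t) = u(π,t) = 0.
Separating variables: u = Σ c_n exp(-n²t/2) sin(nx). From u(x,0) = sin(2x) - 3sin(3x) + sin(5x): c_2=1, c_3=-3, c_5=1.
So u(x,t) = exp(-2t)sin(2x) - 3exp(-9t/2)sin(3x) + exp(-25t/2)sin(5x), and θ(x,t) = exp(-t)u(x,t).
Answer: θ(x, t) = exp(-3t)sin(2x) - 3exp(-11t/2)sin(3x) + exp(-27t/2)sin(5x)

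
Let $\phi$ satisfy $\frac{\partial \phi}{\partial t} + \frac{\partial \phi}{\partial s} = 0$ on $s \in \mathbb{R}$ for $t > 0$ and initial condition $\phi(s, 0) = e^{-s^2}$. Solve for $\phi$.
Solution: By method of characteristics (waves move right with speed 1):
Along characteristics $s - t =$ const, $\phi$ is constant, so $\phi(s,t) = f(s - t)$ with $f = \phi( \cdot , 0)$.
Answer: $\phi(s, t) = e^{-(s - t)^2}$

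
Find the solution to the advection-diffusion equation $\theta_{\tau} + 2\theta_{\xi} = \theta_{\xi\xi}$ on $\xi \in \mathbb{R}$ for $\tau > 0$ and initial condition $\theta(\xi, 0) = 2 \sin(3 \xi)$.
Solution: Change to a moving frame: let $\eta = \xi - 2\tau$, $\sigma = \tau$ and write $\theta(\xi,\tau) = u(\eta,\sigma)$.
By the chain rule $\theta_{\tau} = u_{\sigma} - 2u_{\eta}$, $\theta_{\xi} = u_{\eta}$, $\theta_{\xi\xi} = u_{\eta\eta}$.
Then $\theta_{\tau} + 2\theta_{\xi} = u_{\sigma}$: the advection term cancels and the PDE becomes the heat equation $u_{\sigma} = u_{\eta\eta}$ on $\eta \in \mathbb{R}$.
Initial data: $u(\eta,0) = \theta(\eta,0) = 2 \sin(3 \eta)$.
On $\eta \in \mathbb{R}$ each mode satisfies $(\sin(n\eta))'' = -n^2 \sin(n\eta)$, so $e^{-n^2\sigma} \sin(n\eta)$ solves the heat equation; by superposition $u(\eta,\sigma) = \sum c_n e^{-n^2\sigma} \sin(n\eta)$.
Reading off the coefficients: $c_3=2$, so $u(\eta,\sigma) = 2 e^{-9 \sigma} \sin(3 \eta)$.
Substituting back $\eta = \xi - 2\tau$, $\sigma = \tau$: $\theta(\xi,\tau) = u(\xi - 2\tau, \tau)$.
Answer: $\theta(\xi, \tau) = -2 e^{-9 \tau} \sin(6 \tau - 3 \xi)$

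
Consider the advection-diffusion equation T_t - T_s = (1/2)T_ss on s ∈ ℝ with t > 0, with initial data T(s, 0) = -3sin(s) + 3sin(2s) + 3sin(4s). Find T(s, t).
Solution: Change to a moving frame: let η = s + t, σ = t and write T(s,t) = u(η,σ).
By the chain rule T_t = u_σ + u_η, T_s = u_η, T_ss = u_ηη.
Then T_t - T_s = u_σ: the advection term cancels and the PDE becomes the heat equation u_σ = (1/2)u_ηη on η ∈ ℝ.
Initial data: u(η,0) = T(η,0) = -3sin(η) + 3sin(2η) + 3sin(4η).
On η ∈ ℝ each mode satisfies (sin(nη))″ = -n² sin(nη), so exp(-n²σ/2) sin(nη) solves the heat equation; by superposition u(η,σ) = Σ c_n exp(-n²σ/2) sin(nη).
Reading off the coefficients: c_1=-3, c_2=3, c_4=3, so u(η,σ) = 3exp(-2σ)sin(2η) + 3exp(-8σ)sin(4η) - 3exp(-σ/2)sin(η).
Substituting back η = s + t, σ = t: T(s,t) = u(s + t, t).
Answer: T(s, t) = 3exp(-2t)sin(2s + 2t) + 3exp(-8t)sin(4s + 4t) - 3exp(-t/2)sin(s + t)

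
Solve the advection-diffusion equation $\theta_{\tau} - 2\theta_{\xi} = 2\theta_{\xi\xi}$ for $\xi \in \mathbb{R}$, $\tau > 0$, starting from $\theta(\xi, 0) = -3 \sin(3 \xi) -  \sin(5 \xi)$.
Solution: Moving frame: $\eta = \xi + 2\tau$, $\sigma = \tau$, $\theta = u(\eta,\sigma)$, so $\theta_{\tau} = u_{\sigma} + 2u_{\eta}$ and $\theta_{\xi\xi} = u_{\eta\eta}$.
Hence $\theta_{\tau} - 2\theta_{\xi} = u_{\sigma}$ and the PDE becomes the heat equation $u_{\sigma} = 2u_{\eta\eta}$ on $\eta \in \mathbb{R}$.
Initial data: $u(\eta,0) = \theta(\eta,0) = -3 \sin(3 \eta) - \sin(5 \eta)$. Each mode $\sin(n\eta)$ decays as $e^{-2n^2\sigma}$ on $\mathbb{R}$, so $u(\eta,\sigma) = \sum c_n e^{-2n^2\sigma} \sin(n\eta)$ with $c_3=-3, c_5=-1$: $u(\eta,\sigma) = -3 e^{-18 \sigma} \sin(3 \eta) - e^{-50 \sigma} \sin(5 \eta)$.
Substituting back: $\theta(\xi,\tau) = u(\xi + 2\tau, \tau)$.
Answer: $\theta(\xi, \tau) = -3 e^{-18 \tau} \sin(6 \tau + 3 \xi) -  e^{-50 \tau} \sin(10 \tau + 5 \xi)$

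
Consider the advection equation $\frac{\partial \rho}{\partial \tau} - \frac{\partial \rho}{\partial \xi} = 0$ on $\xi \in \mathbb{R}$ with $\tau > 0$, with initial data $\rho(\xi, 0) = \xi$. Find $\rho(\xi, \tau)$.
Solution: By characteristics ($d\xi/d\tau = -1$), $\rho(\xi,\tau) = f(\xi + \tau)$ with $f = \rho( \cdot , 0)$.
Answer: $\rho(\xi, \tau) = \tau + \xi$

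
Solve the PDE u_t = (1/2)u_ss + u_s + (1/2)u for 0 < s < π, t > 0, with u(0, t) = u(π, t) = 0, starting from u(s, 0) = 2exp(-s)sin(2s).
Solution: Substitute u = exp(-s)w.
Then u_s = exp(-s)(w_s - w), u_ss = exp(-s)(w_ss - 2w_s + w), u_t = exp(-s)w_t; substituting and dividing by exp(-s), the lower-order terms cancel: w_t = (1/2)w_ss (standard heat equation).
Data for w: w(s,0) = exp(s)u(s,0) = 2sin(2s). The boundary conditions carry over: w(0,t) = w(π,t) = 0.
Separating variables: w = Σ c_n exp(-n²t/2) sin(ns). From w(s,0) = 2sin(2s): c_2=2.
So w(s,t) = 2exp(-2t)sin(2s), and u(s,t) = exp(-s)w(s,t).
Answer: u(s, t) = 2exp(-s)exp(-2t)sin(2s)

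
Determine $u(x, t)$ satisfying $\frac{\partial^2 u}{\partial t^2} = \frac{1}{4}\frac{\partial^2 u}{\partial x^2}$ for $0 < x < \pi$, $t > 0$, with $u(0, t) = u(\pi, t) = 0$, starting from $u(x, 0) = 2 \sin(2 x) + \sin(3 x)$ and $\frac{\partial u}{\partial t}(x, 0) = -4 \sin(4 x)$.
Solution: Separating variables: $u = \sum [A_n \cos(\omega_n t) + B_n \sin(\omega_n t)] \sin(nx)$, $\omega_n = n/2$. From ICs ($B_n$ = velocity coefficient / $\omega_n$): $A_2=2, A_3=1, B_4=-2$.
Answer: $u(x, t) = -2 \sin(2 t) \sin(4 x) + 2 \sin(2 x) \cos(t) + \sin(3 x) \cos(3 t/2)$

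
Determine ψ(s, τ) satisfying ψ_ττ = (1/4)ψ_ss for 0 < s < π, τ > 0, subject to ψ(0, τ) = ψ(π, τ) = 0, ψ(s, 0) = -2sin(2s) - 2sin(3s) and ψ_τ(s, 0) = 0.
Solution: Separating variables: ψ = Σ [A_n cos(ω_n τ) + B_n sin(ω_n τ)] sin(ns), ω_n = n/2. From ICs: A_2=-2, A_3=-2.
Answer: ψ(s, τ) = -2sin(2s)cos(τ) - 2sin(3s)cos(3τ/2)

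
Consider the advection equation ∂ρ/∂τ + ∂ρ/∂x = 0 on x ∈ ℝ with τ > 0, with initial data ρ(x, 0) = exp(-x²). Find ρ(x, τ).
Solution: By method of characteristics (waves move right with speed 1):
Along characteristics x - τ = const, ρ is constant, so ρ(x,τ) = f(x - τ) with f = ρ(·, 0).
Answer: ρ(x, τ) = exp(-(x - τ)²)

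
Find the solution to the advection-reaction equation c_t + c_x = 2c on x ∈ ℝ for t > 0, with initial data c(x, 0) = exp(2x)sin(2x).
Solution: Substitute c = exp(2x)u.
Then c_x = exp(2x)(u_x + 2u), c_t = exp(2x)u_t; substituting and dividing by exp(2x), the lower-order terms cancel: u_t + u_x = 0 (standard advection equation).
Data for u: u(x,0) = exp(-2x)c(x,0) = sin(2x).
By characteristics (dx/dt = 1), u(x,t) = f(x - t) with f = u(·, 0).
So u(x,t) = -sin(2t - 2x), and c(x,t) = exp(2x)u(x,t).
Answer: c(x, t) = -exp(2x)sin(2t - 2x)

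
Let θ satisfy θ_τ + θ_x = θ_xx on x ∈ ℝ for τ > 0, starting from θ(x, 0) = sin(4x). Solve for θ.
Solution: Moving frame: η = x - τ, σ = τ, θ = u(η,σ), so θ_τ = u_σ - u_η and θ_xx = u_ηη.
Hence θ_τ + θ_x = u_σ and the PDE becomes the heat equation u_σ = u_ηη on η ∈ ℝ.
Initial data: u(η,0) = θ(η,0) = sin(4η). Each mode sin(nη) decays as exp(-n²σ) on ℝ, so u(η,σ) = Σ c_n exp(-n²σ) sin(nη) with c_4=1: u(η,σ) = exp(-16σ)sin(4η).
Substituting back: θ(x,τ) = u(x - τ, τ).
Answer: θ(x, τ) = exp(-16τ)sin(4x - 4τ)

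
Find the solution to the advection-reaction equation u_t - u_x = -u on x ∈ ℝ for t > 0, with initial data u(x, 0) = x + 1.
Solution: Substitute u = exp(-t)w, i.e. w = exp(t)u.
By the product rule, u_t = exp(-t)(w_t - w), u_x = exp(-t)w_x.
Substituting into the PDE and dividing by exp(-t): w_t - w - w_x = -w.
The lower-order terms cancel, leaving the standard advection equation w_t - w_x = 0.
Initial data for w: w(x,0) = u(x,0) = x + 1.
Solve for w:
  By method of characteristics (waves move left with speed 1):
  Along characteristics x + t = const, w is constant, so w(x,t) = f(x + t) with f = w(·, 0).
Hence w(x,t) = t + x + 1.
Transform back: u(x,t) = exp(-t)w(x,t).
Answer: u(x, t) = texp(-t) + xexp(-t) + exp(-t)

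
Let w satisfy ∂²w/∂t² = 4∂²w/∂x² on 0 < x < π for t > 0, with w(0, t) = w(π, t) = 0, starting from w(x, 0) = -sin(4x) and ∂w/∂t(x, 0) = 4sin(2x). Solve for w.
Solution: Separating variables: w = Σ [A_n cos(ω_n t) + B_n sin(ω_n t)] sin(nx), ω_n = 2n. From ICs (B_n = velocity coefficient / ω_n): A_4=-1, B_2=1.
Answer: w(x, t) = sin(4t)sin(2x) - sin(4x)cos(8t)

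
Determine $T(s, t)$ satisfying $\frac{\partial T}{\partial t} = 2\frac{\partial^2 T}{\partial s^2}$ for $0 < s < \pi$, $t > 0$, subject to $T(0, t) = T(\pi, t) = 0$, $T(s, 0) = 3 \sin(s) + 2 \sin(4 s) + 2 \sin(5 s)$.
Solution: Using separation of variables $T = X(s)G(t)$:
Eigenfunctions: $\sin(ns)$, $n = 1, 2, 3, \ldots$
General solution: $T(s, t) = \sum c_n \sin(ns) e^{-2n^2 t}$
Matching $T(s,0) = 3 \sin(s) + 2 \sin(4 s) + 2 \sin(5 s)$ term by term: $c_1=3, c_4=2, c_5=2$.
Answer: $T(s, t) = 3 e^{-2 t} \sin(s) + 2 e^{-32 t} \sin(4 s) + 2 e^{-50 t} \sin(5 s)$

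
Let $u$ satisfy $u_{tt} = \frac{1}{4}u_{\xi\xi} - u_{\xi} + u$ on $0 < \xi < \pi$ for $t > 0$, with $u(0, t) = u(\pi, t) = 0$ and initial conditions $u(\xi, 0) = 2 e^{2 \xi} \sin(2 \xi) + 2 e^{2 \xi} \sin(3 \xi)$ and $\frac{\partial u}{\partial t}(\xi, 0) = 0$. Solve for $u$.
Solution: Substitute $u = e^{2\xi}w$, i.e. $w = e^{-2\xi}u$.
By the product rule, $u_{\xi} = e^{2\xi}(w_{\xi} + 2w)$, $u_{\xi\xi} = e^{2\xi}(w_{\xi\xi} + 4w_{\xi} + 4w)$, $u_{tt} = e^{2\xi}w_{tt}$.
Substituting into the PDE and dividing by $e^{2\xi}$: $w_{tt} = \frac{1}{4}(w_{\xi\xi} + 4w_{\xi} + 4w) - (w_{\xi} + 2w) + w$.
The lower-order terms cancel, leaving the standard wave equation $w_{tt} = \frac{1}{4}w_{\xi\xi}$.
Initial data for $w$: $w(\xi,0) = e^{-2\xi}u(\xi,0) = 2 \sin(2 \xi) + 2 \sin(3 \xi)$; $w_t(\xi,0) = e^{-2\xi}u_t(\xi,0) = 0$. The boundary conditions carry over: $w(0,t) = w(\pi,t) = 0$.
Solve for $w$:
  Using separation of variables $w = X(\xi)T(t)$:
  Eigenfunctions: $\sin(n\xi)$, $n = 1, 2, 3, \ldots$
  General solution: $w(\xi, t) = \sum [A_n \cos(n t/2) + B_n \sin(n t/2)] \sin(n\xi)$
  From $w(\xi,0) = 2 \sin(2 \xi) + 2 \sin(3 \xi)$: $A_2=2, A_3=2$. From $w_t(\xi,0) = 0$: all $B_n = 0$.
Hence $w(\xi,t) = 2 \sin(2 \xi) \cos(t) + 2 \sin(3 \xi) \cos(3 t/2)$.
Transform back: $u(\xi,t) = e^{2\xi}w(\xi,t)$.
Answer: $u(\xi, t) = 2 e^{2 \xi} \sin(2 \xi) \cos(t) + 2 e^{2 \xi} \sin(3 \xi) \cos(3 t/2)$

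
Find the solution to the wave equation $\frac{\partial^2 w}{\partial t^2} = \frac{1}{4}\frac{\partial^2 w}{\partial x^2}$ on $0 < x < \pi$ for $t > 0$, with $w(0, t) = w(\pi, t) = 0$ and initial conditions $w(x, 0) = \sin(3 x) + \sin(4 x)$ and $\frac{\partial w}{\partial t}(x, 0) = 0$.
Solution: Separating variables: $w = \sum [A_n \cos(\omega_n t) + B_n \sin(\omega_n t)] \sin(nx)$, $\omega_n = n/2$. From ICs: $A_3=1, A_4=1$.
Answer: $w(x, t) = \sin(3 x) \cos(3 t/2) + \sin(4 x) \cos(2 t)$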